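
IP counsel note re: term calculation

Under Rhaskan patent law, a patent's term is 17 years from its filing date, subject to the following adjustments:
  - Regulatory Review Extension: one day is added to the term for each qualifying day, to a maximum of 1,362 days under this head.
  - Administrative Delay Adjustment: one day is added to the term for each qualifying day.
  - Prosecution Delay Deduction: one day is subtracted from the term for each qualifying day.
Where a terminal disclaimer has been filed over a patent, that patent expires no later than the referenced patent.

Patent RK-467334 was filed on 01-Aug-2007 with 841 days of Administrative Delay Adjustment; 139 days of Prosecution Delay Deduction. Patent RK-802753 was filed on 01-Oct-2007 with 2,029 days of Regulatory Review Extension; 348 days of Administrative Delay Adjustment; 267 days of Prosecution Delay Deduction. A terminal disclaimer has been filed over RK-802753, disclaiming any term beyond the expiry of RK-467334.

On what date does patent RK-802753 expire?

2026-07-04

Natural term of RK-802753:
  Base: filing + 17 years → 1 October 2024.
  Regulatory Review Extension: 2029 days claimed exceeds the 1362-day cap, so +1362 days → 24 June 2028.
  Administrative Delay Adjustment: +348 days → 7 June 2029.
  Prosecution Delay Deduction: −267 days → 13 September 2028.
Expiry of referenced patent RK-467334:
  Base: filing + 17 years → 1 August 2024.
  Administrative Delay Adjustment: +841 days → 20 November 2026.
  Prosecution Delay Deduction: −139 days → 4 July 2026.
Terminal disclaimer: RK-802753 expires on the earlier of 13 September 2028 and 4 July 2026.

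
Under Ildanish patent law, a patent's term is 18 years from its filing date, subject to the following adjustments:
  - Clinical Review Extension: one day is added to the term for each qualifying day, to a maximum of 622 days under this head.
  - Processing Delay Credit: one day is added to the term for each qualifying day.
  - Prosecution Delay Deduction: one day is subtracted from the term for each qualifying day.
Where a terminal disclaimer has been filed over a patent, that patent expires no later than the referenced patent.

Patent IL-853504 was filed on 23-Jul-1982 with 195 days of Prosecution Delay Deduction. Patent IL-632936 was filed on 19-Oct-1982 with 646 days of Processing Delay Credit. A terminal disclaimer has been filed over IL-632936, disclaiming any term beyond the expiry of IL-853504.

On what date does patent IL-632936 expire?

Natural term of IL-632936:
  Base: filing + 18 years → 19 October 2000.
  Processing Delay Credit: +646 days → 27 July 2002.
Expiry of referenced patent IL-853504:
  Base: filing + 18 years → 23 July 2000.
  Prosecution Delay Deduction: −195 days → 10 January 2000.
Terminal disclaimer: IL-632936 expires on the earlier of 27 July 2002 and 10 January 2000.

January 10, 2000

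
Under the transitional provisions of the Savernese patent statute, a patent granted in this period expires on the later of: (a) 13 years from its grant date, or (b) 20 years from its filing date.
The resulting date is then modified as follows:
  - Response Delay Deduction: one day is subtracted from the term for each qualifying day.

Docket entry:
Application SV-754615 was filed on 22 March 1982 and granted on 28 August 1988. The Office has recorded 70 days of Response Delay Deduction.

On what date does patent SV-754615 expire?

2002-01-11

(a) grant + 13 years → 28 August 2001.
(b) filing + 20 years → 22 March 2002.
Later of the two: 22 March 2002.
Response Delay Deduction: −70 days → 11 January 2002.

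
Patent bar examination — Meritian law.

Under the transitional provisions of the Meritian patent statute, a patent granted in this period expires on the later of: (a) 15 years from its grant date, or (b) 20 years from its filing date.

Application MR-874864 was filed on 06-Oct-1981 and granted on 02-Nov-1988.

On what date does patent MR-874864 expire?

November 2, 2003

(a) grant + 15 years → 2 November 2003.
(b) filing + 20 years → 6 October 2001.
Later of the two: 2 November 2003.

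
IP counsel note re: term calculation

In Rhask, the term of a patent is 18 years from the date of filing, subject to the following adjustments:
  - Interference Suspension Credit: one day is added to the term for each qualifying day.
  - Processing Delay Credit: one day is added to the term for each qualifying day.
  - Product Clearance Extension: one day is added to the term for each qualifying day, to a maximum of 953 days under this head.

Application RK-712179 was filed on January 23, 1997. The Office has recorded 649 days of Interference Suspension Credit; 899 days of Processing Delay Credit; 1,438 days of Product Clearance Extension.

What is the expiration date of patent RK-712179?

November 28, 2021

Base term: filing date + 18 years → 23 January 2015.
Interference Suspension Credit: +649 days → 2 November 2016.
Processing Delay Credit: +899 days → 20 April 2019.
Product Clearance Extension: 1438 days claimed exceeds the 953-day cap, so +953 days → 28 November 2021.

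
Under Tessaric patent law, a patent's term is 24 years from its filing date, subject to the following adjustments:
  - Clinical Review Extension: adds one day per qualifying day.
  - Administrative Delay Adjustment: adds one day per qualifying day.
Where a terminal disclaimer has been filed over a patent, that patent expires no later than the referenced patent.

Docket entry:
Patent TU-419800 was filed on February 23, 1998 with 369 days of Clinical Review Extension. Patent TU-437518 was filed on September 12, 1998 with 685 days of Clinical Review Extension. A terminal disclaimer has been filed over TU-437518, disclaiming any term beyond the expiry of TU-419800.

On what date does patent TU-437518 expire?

Natural term of TU-437518:
  Base: filing + 24 years → 12 September 2022.
  Clinical Review Extension: +685 days → 28 July 2024.
Expiry of referenced patent TU-419800:
  Base: filing + 24 years → 23 February 2022.
  Clinical Review Extension: +369 days → 27 February 2023.
Terminal disclaimer: TU-437518 expires on the earlier of 28 July 2024 and 27 February 2023.

February 27, 2023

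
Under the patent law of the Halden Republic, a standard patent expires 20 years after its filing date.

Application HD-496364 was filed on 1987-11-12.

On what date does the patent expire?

Filing date + 20 years → 12 November 2007.

2007-11-12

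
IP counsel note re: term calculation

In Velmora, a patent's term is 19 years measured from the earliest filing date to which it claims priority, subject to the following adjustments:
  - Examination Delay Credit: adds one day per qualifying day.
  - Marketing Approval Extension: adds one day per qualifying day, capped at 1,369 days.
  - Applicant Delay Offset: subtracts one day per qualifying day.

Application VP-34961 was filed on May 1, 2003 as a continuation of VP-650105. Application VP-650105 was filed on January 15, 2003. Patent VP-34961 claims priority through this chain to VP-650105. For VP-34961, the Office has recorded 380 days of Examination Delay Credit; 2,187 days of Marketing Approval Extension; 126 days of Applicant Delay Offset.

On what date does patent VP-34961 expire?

2026-06-26

Earliest priority filing: 15 January 2003.
Base term: 15 January 2003 + 19 years → 15 January 2022.
Examination Delay Credit: +380 days → 30 January 2023.
Marketing Approval Extension: 2187 days claimed exceeds the 1369-day cap, so +1369 days → 30 October 2026.
Applicant Delay Offset: −126 days → 26 June 2026.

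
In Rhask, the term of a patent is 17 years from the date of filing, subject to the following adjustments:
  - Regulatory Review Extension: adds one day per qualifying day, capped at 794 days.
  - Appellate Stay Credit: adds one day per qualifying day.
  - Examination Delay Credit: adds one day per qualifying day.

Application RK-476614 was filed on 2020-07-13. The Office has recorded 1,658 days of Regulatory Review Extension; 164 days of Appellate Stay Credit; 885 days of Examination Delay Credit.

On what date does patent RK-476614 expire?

July 30, 2042

Base term: filing date + 17 years → 13 July 2037.
Regulatory Review Extension: 1658 days claimed exceeds the 794-day cap, so +794 days → 15 September 2039.
Appellate Stay Credit: +164 days → 26 February 2040.
Examination Delay Credit: +885 days → 30 July 2042.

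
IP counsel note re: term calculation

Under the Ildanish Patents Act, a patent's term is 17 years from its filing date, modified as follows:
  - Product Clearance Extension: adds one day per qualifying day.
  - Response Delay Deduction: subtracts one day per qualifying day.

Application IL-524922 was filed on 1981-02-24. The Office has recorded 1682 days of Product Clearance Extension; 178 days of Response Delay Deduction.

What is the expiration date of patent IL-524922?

Base term: filing date + 17 years → 24 February 1998.
Product Clearance Extension: +1682 days → 3 October 2002.
Response Delay Deduction: −178 days → 8 April 2002.

April 8, 2002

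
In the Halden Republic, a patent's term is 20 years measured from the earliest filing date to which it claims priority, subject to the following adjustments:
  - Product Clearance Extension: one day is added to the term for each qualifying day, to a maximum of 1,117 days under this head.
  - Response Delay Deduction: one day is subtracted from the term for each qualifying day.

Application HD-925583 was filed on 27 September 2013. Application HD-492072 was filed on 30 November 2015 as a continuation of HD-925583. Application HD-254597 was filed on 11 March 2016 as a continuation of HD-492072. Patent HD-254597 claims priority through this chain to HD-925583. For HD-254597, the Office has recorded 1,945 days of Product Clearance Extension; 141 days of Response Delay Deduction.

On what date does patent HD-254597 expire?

Earliest priority filing: 27 September 2013.
Base term: 27 September 2013 + 20 years → 27 September 2033.
Product Clearance Extension: 1945 days claimed exceeds the 1117-day cap, so +1117 days → 18 October 2036.
Response Delay Deduction: −141 days → 30 May 2036.

May 30, 2036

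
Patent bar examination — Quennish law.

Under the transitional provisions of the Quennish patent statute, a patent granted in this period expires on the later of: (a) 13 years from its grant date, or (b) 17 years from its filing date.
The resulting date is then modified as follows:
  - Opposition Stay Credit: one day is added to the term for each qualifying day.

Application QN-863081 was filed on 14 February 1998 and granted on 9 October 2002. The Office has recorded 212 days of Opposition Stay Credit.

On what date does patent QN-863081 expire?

(a) grant + 13 years → 9 October 2015.
(b) filing + 17 years → 14 February 2015.
Later of the two: 9 October 2015.
Opposition Stay Credit: +212 days → 8 May 2016.

2016-05-08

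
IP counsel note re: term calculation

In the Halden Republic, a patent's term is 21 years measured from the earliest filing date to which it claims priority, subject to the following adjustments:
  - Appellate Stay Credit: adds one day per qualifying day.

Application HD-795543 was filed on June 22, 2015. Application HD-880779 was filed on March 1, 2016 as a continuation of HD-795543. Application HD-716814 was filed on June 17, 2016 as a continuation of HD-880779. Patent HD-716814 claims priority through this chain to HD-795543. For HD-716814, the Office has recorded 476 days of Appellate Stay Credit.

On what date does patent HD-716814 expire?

Earliest priority filing: 22 June 2015.
Base term: 22 June 2015 + 21 years → 22 June 2036.
Appellate Stay Credit: +476 days → 11 October 2037.

2037-10-11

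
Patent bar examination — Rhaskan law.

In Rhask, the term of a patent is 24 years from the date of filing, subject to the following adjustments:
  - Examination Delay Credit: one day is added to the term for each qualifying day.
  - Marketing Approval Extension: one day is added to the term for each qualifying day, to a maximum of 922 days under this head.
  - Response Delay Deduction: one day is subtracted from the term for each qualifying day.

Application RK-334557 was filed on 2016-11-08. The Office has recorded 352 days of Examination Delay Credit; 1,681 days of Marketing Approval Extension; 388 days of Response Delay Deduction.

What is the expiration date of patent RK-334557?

2043-04-13

Base term: filing date + 24 years → 8 November 2040.
Examination Delay Credit: +352 days → 26 October 2041.
Marketing Approval Extension: 1681 days claimed exceeds the 922-day cap, so +922 days → 5 May 2044.
Response Delay Deduction: −388 days → 13 April 2043.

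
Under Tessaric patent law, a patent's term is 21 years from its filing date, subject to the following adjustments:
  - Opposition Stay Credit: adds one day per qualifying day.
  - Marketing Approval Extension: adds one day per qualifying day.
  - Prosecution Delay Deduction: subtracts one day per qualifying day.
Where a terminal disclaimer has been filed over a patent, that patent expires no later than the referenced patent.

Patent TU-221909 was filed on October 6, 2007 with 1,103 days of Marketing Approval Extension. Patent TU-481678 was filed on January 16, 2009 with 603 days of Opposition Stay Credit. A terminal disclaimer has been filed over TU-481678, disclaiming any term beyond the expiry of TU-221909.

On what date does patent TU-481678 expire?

Natural term of TU-481678:
  Base: filing + 21 years → 16 January 2030.
  Opposition Stay Credit: +603 days → 11 September 2031.
Expiry of referenced patent TU-221909:
  Base: filing + 21 years → 6 October 2028.
  Marketing Approval Extension: +1103 days → 14 October 2031.
Terminal disclaimer: TU-481678 expires on the earlier of 11 September 2031 and 14 October 2031.

September 11, 2031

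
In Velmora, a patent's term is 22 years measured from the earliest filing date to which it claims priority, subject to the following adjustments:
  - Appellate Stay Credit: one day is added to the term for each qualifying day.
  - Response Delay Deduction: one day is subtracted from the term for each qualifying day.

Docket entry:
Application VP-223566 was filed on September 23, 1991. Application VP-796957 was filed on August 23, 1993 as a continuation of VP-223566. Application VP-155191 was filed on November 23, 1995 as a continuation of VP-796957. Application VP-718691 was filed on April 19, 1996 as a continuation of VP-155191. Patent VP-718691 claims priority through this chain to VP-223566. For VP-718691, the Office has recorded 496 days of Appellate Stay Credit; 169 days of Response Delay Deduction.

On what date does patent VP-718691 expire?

Earliest priority filing: 23 September 1991.
Base term: 23 September 1991 + 22 years → 23 September 2013.
Appellate Stay Credit: +496 days → 1 February 2015.
Response Delay Deduction: −169 days → 16 August 2014.

2014-08-16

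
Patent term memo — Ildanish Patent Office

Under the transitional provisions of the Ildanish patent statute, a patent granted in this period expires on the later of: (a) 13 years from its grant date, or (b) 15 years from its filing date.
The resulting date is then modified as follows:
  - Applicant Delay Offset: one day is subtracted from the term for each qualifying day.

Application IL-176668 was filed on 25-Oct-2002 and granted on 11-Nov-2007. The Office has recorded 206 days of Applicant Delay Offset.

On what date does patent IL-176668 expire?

(a) grant + 13 years → 11 November 2020.
(b) filing + 15 years → 25 October 2017.
Later of the two: 11 November 2020.
Applicant Delay Offset: −206 days → 19 April 2020.

April 19, 2020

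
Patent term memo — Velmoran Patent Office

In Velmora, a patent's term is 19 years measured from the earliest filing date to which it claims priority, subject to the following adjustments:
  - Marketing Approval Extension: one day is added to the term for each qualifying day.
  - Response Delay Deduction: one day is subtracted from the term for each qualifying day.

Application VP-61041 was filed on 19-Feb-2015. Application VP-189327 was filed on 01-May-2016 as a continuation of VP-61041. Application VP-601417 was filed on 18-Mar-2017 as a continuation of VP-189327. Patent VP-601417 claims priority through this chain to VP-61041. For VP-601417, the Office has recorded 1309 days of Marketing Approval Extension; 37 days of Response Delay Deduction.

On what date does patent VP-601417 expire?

2037-08-14

Earliest priority filing: 19 February 2015.
Base term: 19 February 2015 + 19 years → 19 February 2034.
Marketing Approval Extension: +1309 days → 20 September 2037.
Response Delay Deduction: −37 days → 14 August 2037.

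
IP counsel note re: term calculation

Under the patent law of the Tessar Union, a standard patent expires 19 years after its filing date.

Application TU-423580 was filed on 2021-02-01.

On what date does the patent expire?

February 1, 2040

Filing date + 19 years → 1 February 2040.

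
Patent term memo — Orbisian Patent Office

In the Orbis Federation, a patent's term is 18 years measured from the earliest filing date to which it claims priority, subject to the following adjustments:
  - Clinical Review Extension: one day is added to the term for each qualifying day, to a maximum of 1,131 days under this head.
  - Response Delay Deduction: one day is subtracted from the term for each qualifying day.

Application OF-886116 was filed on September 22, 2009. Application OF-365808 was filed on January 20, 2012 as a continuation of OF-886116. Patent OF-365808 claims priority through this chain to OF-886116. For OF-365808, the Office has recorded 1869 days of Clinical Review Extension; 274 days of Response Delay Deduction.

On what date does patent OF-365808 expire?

January 26, 2030

Earliest priority filing: 22 September 2009.
Base term: 22 September 2009 + 18 years → 22 September 2027.
Clinical Review Extension: 1869 days claimed exceeds the 1131-day cap, so +1131 days → 27 October 2030.
Response Delay Deduction: −274 days → 26 January 2030.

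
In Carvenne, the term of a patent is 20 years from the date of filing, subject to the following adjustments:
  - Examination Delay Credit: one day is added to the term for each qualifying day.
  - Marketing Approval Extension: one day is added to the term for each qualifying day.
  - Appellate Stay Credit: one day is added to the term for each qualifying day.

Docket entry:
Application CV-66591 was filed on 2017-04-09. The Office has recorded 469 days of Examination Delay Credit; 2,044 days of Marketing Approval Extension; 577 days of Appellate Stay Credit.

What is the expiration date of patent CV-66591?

Base term: filing date + 20 years → 9 April 2037.
Examination Delay Credit: +469 days → 22 July 2038.
Marketing Approval Extension: +2044 days → 25 February 2044.
Appellate Stay Credit: +577 days → 24 September 2045.

2045-09-24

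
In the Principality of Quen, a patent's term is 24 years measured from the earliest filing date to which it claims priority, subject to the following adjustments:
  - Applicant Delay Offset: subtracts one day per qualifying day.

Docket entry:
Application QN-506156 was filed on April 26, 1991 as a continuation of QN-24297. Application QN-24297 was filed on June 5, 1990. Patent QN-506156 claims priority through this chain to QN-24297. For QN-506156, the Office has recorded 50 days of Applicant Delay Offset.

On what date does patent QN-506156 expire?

Earliest priority filing: 5 June 1990.
Base term: 5 June 1990 + 24 years → 5 June 2014.
Applicant Delay Offset: −50 days → 16 April 2014.

April 16, 2014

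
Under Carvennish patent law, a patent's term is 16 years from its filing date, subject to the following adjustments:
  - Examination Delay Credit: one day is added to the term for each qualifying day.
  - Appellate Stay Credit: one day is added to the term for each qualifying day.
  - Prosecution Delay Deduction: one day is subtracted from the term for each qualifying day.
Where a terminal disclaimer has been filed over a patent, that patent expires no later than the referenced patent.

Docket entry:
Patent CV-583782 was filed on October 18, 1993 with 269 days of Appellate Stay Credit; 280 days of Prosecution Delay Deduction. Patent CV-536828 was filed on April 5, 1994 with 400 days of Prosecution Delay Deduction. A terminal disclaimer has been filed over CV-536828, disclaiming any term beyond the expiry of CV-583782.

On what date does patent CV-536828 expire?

Natural term of CV-536828:
  Base: filing + 16 years → 5 April 2010.
  Prosecution Delay Deduction: −400 days → 1 March 2009.
Expiry of referenced patent CV-583782:
  Base: filing + 16 years → 18 October 2009.
  Appellate Stay Credit: +269 days → 14 July 2010.
  Prosecution Delay Deduction: −280 days → 7 October 2009.
Terminal disclaimer: CV-536828 expires on the earlier of 1 March 2009 and 7 October 2009.

March 1, 2009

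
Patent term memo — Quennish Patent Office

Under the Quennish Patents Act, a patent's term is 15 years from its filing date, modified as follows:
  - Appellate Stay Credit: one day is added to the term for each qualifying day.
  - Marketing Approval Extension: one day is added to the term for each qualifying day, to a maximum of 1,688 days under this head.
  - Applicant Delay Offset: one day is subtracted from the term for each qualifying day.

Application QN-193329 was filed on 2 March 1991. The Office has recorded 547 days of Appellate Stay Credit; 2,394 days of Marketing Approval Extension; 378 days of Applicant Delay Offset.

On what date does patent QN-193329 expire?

Base term: filing date + 15 years → 2 March 2006.
Appellate Stay Credit: +547 days → 31 August 2007.
Marketing Approval Extension: 2394 days claimed exceeds the 1688-day cap, so +1688 days → 14 April 2012.
Applicant Delay Offset: −378 days → 2 April 2011.

April 2, 2011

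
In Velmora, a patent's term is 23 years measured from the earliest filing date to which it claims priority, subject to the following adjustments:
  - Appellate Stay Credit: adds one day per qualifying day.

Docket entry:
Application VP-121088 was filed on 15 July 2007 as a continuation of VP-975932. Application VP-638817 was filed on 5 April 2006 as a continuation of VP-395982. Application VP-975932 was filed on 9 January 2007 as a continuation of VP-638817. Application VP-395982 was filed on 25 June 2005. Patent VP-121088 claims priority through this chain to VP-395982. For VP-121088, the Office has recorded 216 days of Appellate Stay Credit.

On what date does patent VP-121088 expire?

January 27, 2029

Earliest priority filing: 25 June 2005.
Base term: 25 June 2005 + 23 years → 25 June 2028.
Appellate Stay Credit: +216 days → 27 January 2029.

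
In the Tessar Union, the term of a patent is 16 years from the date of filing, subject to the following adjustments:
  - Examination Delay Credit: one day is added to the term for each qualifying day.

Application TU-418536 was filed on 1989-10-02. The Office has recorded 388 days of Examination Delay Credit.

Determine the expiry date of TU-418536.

2006-10-25

Base term: filing date + 16 years → 2 October 2005.
Examination Delay Credit: +388 days → 25 October 2006.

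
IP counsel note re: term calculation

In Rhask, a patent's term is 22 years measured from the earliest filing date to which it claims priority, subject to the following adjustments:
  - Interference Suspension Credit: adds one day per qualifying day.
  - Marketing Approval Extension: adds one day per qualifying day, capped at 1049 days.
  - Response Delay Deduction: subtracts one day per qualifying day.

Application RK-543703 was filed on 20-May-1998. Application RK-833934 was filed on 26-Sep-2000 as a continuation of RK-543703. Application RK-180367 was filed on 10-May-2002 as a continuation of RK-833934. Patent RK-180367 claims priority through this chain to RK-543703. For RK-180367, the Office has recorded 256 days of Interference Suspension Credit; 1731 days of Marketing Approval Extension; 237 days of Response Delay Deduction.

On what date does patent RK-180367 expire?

April 23, 2023

Earliest priority filing: 20 May 1998.
Base term: 20 May 1998 + 22 years → 20 May 2020.
Interference Suspension Credit: +256 days → 31 January 2021.
Marketing Approval Extension: 1731 days claimed exceeds the 1049-day cap, so +1049 days → 16 December 2023.
Response Delay Deduction: −237 days → 23 April 2023.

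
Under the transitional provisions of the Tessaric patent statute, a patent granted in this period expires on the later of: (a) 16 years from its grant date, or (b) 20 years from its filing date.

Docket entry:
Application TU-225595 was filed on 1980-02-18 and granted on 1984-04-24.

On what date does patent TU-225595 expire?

(a) grant + 16 years → 24 April 2000.
(b) filing + 20 years → 18 February 2000.
Later of the two: 24 April 2000.

2000-04-24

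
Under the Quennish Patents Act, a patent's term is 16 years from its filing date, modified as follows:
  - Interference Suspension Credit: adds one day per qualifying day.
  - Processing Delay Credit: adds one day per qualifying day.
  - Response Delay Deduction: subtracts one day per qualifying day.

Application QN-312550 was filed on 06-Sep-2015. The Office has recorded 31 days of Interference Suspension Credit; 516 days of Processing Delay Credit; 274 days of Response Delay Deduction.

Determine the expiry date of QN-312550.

2032-06-05

Base term: filing date + 16 years → 6 September 2031.
Interference Suspension Credit: +31 days → 7 October 2031.
Processing Delay Credit: +516 days → 6 March 2033.
Response Delay Deduction: −274 days → 5 June 2032.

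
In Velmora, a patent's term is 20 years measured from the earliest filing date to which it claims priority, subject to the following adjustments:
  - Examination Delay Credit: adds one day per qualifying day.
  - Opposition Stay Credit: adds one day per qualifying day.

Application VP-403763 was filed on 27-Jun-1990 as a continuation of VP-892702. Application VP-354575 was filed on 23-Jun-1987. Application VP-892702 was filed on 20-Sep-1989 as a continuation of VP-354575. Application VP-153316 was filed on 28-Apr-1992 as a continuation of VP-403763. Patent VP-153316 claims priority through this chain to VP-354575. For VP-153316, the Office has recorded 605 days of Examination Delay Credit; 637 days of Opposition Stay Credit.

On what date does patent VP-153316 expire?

2010-11-16

Earliest priority filing: 23 June 1987.
Base term: 23 June 1987 + 20 years → 23 June 2007.
Examination Delay Credit: +605 days → 17 February 2009.
Opposition Stay Credit: +637 days → 16 November 2010.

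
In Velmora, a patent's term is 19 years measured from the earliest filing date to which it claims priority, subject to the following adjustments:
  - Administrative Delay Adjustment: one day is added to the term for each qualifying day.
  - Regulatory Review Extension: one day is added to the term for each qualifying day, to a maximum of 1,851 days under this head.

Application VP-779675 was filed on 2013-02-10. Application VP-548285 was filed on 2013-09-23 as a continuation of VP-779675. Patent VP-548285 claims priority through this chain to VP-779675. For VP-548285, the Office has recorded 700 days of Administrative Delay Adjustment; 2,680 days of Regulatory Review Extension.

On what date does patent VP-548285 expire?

Earliest priority filing: 10 February 2013.
Base term: 10 February 2013 + 19 years → 10 February 2032.
Administrative Delay Adjustment: +700 days → 10 January 2034.
Regulatory Review Extension: 2680 days claimed exceeds the 1851-day cap, so +1851 days → 4 February 2039.

2039-02-04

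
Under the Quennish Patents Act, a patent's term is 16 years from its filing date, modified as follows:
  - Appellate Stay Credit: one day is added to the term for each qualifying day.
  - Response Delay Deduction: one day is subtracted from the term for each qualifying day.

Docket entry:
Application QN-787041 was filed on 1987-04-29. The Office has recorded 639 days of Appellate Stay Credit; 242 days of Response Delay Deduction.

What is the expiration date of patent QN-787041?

Base term: filing date + 16 years → 29 April 2003.
Appellate Stay Credit: +639 days → 27 January 2005.
Response Delay Deduction: −242 days → 30 May 2004.

May 30, 2004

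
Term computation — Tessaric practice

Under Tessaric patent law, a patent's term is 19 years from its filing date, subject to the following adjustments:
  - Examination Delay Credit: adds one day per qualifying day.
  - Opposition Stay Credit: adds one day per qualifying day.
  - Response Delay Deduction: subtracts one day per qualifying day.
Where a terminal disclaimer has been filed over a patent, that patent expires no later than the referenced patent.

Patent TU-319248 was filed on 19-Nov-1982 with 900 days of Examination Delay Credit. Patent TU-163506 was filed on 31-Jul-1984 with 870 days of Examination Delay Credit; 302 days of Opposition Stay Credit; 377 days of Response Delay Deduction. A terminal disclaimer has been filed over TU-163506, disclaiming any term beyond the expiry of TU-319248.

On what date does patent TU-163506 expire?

Natural term of TU-163506:
  Base: filing + 19 years → 31 July 2003.
  Examination Delay Credit: +870 days → 17 December 2005.
  Opposition Stay Credit: +302 days → 15 October 2006.
  Response Delay Deduction: −377 days → 3 October 2005.
Expiry of referenced patent TU-319248:
  Base: filing + 19 years → 19 November 2001.
  Examination Delay Credit: +900 days → 7 May 2004.
Terminal disclaimer: TU-163506 expires on the earlier of 3 October 2005 and 7 May 2004.

May 7, 2004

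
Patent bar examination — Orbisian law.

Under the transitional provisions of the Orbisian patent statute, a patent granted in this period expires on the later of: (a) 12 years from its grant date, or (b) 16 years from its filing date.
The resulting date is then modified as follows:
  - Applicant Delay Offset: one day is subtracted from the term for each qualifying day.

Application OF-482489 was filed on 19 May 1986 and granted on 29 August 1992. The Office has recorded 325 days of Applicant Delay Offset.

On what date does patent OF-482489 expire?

October 9, 2003

(a) grant + 12 years → 29 August 2004.
(b) filing + 16 years → 19 May 2002.
Later of the two: 29 August 2004.
Applicant Delay Offset: −325 days → 9 October 2003.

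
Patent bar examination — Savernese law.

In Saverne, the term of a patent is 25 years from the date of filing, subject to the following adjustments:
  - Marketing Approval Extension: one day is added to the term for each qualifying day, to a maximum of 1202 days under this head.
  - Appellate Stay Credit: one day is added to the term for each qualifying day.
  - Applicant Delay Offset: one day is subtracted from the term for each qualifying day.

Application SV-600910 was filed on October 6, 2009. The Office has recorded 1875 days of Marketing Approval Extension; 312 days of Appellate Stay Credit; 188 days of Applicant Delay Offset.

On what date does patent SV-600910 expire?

Base term: filing date + 25 years → 6 October 2034.
Marketing Approval Extension: 1875 days claimed exceeds the 1202-day cap, so +1202 days → 20 January 2038.
Appellate Stay Credit: +312 days → 28 November 2038.
Applicant Delay Offset: −188 days → 24 May 2038.

2038-05-24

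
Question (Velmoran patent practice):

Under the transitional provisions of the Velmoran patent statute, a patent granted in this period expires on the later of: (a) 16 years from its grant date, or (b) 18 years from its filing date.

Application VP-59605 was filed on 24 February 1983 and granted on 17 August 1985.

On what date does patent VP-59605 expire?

2001-08-17

(a) grant + 16 years → 17 August 2001.
(b) filing + 18 years → 24 February 2001.
Later of the two: 17 August 2001.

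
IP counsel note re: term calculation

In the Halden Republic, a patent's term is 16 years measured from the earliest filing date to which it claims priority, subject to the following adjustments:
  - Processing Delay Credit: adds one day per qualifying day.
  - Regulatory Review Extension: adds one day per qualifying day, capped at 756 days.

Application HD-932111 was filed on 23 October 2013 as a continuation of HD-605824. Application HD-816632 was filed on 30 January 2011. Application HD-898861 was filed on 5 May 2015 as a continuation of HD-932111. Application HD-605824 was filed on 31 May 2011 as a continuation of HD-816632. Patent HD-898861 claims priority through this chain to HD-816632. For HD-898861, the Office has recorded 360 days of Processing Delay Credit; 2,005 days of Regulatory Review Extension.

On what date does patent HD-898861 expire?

2030-02-19

Earliest priority filing: 30 January 2011.
Base term: 30 January 2011 + 16 years → 30 January 2027.
Processing Delay Credit: +360 days → 25 January 2028.
Regulatory Review Extension: 2005 days claimed exceeds the 756-day cap, so +756 days → 19 February 2030.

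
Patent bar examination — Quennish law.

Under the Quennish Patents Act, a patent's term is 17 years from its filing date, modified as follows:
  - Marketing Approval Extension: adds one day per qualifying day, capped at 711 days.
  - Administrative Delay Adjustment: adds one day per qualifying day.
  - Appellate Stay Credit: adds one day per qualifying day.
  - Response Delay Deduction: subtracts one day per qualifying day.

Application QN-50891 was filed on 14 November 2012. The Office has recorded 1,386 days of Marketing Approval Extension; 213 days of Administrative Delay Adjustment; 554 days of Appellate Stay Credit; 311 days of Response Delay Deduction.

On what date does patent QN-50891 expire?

Base term: filing date + 17 years → 14 November 2029.
Marketing Approval Extension: 1386 days claimed exceeds the 711-day cap, so +711 days → 26 October 2031.
Administrative Delay Adjustment: +213 days → 26 May 2032.
Appellate Stay Credit: +554 days → 1 December 2033.
Response Delay Deduction: −311 days → 24 January 2033.

January 24, 2033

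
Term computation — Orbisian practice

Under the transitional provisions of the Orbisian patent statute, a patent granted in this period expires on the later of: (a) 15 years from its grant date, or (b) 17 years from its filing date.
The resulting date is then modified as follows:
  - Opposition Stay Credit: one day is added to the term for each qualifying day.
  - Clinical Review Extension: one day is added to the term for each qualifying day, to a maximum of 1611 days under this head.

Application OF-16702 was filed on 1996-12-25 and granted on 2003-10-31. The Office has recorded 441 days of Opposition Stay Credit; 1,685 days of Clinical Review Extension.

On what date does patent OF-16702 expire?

(a) grant + 15 years → 31 October 2018.
(b) filing + 17 years → 25 December 2013.
Later of the two: 31 October 2018.
Opposition Stay Credit: +441 days → 15 January 2020.
Clinical Review Extension: 1685 days claimed exceeds the 1611-day cap, so +1611 days → 13 June 2024.

June 13, 2024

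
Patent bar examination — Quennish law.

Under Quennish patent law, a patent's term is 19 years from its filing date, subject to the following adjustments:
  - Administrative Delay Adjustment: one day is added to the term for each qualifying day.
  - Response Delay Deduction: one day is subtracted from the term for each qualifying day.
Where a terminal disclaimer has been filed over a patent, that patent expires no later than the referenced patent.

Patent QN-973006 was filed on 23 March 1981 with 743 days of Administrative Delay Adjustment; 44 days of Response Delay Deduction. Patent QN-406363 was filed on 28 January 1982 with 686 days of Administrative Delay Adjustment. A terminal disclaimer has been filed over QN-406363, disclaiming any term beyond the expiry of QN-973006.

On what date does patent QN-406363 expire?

February 20, 2002

Natural term of QN-406363:
  Base: filing + 19 years → 28 January 2001.
  Administrative Delay Adjustment: +686 days → 15 December 2002.
Expiry of referenced patent QN-973006:
  Base: filing + 19 years → 23 March 2000.
  Administrative Delay Adjustment: +743 days → 5 April 2002.
  Response Delay Deduction: −44 days → 20 February 2002.
Terminal disclaimer: QN-406363 expires on the earlier of 15 December 2002 and 20 February 2002.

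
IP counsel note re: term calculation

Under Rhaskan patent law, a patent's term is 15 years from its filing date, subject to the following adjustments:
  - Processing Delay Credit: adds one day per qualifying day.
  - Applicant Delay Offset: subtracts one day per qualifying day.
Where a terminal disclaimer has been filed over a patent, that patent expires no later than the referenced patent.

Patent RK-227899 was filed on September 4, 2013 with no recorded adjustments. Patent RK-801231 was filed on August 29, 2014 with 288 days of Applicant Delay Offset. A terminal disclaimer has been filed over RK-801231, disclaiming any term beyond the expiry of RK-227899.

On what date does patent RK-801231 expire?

September 4, 2028

Natural term of RK-801231:
  Base: filing + 15 years → 29 August 2029.
  Applicant Delay Offset: −288 days → 14 November 2028.
Expiry of referenced patent RK-227899:
  Base: filing + 15 years → 4 September 2028.
Terminal disclaimer: RK-801231 expires on the earlier of 14 November 2028 and 4 September 2028.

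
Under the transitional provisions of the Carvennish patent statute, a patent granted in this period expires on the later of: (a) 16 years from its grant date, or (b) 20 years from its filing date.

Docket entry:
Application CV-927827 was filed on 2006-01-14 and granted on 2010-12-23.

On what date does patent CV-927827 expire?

2026-12-23

(a) grant + 16 years → 23 December 2026.
(b) filing + 20 years → 14 January 2026.
Later of the two: 23 December 2026.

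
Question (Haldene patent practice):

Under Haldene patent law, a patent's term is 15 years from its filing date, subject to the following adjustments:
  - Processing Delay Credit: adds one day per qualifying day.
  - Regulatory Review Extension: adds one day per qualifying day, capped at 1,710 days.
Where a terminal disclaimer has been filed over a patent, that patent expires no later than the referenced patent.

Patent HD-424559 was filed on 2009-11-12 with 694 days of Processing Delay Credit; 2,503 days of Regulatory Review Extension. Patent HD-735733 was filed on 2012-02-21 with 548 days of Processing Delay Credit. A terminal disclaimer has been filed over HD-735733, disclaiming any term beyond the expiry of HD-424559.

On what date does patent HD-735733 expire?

Natural term of HD-735733:
  Base: filing + 15 years → 21 February 2027.
  Processing Delay Credit: +548 days → 22 August 2028.
Expiry of referenced patent HD-424559:
  Base: filing + 15 years → 12 November 2024.
  Processing Delay Credit: +694 days → 7 October 2026.
  Regulatory Review Extension: 2503 days claimed exceeds the 1710-day cap, so +1710 days → 13 June 2031.
Terminal disclaimer: HD-735733 expires on the earlier of 22 August 2028 and 13 June 2031.

August 22, 2028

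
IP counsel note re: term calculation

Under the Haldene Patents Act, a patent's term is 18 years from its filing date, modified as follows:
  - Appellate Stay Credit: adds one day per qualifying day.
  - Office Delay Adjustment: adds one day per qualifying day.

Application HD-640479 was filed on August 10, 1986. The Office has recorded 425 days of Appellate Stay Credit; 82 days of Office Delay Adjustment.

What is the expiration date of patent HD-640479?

Base term: filing date + 18 years → 10 August 2004.
Appellate Stay Credit: +425 days → 9 October 2005.
Office Delay Adjustment: +82 days → 30 December 2005.

2005-12-30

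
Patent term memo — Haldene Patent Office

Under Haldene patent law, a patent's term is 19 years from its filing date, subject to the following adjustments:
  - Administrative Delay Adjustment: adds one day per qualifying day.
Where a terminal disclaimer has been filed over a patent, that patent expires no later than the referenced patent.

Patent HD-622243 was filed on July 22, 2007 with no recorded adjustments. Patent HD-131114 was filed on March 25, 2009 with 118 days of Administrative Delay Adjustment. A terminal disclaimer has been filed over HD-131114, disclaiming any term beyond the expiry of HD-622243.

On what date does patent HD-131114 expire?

Natural term of HD-131114:
  Base: filing + 19 years → 25 March 2028.
  Administrative Delay Adjustment: +118 days → 21 July 2028.
Expiry of referenced patent HD-622243:
  Base: filing + 19 years → 22 July 2026.
Terminal disclaimer: HD-131114 expires on the earlier of 21 July 2028 and 22 July 2026.

2026-07-22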